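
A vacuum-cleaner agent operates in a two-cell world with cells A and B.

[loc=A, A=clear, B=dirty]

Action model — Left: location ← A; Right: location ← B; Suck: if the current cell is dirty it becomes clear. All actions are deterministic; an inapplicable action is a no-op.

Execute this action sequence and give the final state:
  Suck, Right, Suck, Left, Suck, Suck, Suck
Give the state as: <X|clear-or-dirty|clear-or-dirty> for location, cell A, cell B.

<A|clear|clear>

Suck (#1): <A|clear|dirty>
Right (#2): <B|clear|dirty>
Suck (#3): <B|clear|clear>
Left (#4): <A|clear|clear>
Suck (#5): <A|clear|clear>
Suck (#6): <A|clear|clear>
Suck (#7): <A|clear|clear>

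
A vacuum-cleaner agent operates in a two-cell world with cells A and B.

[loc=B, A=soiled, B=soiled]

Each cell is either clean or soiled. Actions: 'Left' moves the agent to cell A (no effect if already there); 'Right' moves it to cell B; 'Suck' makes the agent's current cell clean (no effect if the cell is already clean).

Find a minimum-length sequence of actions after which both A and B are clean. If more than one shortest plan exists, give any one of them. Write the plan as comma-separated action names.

Suck (#1): in B — A soiled, B clean
Left (#2): in A — A soiled, B clean
Suck (#3): in A — A clean, B clean
min 3: Suck B + move + Suck A

Suck, Left, Suck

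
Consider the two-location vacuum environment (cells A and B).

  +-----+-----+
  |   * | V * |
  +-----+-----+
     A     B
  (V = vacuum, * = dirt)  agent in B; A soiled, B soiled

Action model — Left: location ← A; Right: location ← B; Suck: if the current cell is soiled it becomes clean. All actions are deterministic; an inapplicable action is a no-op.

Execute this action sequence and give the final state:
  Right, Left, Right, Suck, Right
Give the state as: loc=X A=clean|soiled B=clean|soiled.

t=1 Right ⇒ loc=B A=soiled B=soiled
t=2 Left ⇒ loc=A A=soiled B=soiled
t=3 Right ⇒ loc=B A=soiled B=soiled
t=4 Suck ⇒ loc=B A=soiled B=clean
t=5 Right ⇒ loc=B A=soiled B=clean

loc=B A=soiled B=clean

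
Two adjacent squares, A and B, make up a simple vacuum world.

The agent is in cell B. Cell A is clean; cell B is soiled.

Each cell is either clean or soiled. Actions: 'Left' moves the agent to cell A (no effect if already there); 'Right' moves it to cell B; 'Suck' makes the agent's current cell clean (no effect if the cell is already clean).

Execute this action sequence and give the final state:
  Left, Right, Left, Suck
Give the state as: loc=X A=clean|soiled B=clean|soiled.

1) do Left; now loc=A A=clean B=soiled
2) do Right; now loc=B A=clean B=soiled
3) do Left; now loc=A A=clean B=soiled
4) do Suck; now loc=A A=clean B=soiled

loc=A A=clean B=soiled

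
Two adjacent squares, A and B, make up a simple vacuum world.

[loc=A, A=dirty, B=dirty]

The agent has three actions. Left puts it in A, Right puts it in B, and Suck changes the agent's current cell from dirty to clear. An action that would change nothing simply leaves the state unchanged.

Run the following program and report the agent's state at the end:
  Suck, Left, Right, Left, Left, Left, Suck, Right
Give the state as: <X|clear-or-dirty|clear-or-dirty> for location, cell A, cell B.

<B|clear|dirty>

1) do Suck; now <A|clear|dirty>
2) do Left; now <A|clear|dirty>
3) do Right; now <B|clear|dirty>
4) do Left; now <A|clear|dirty>
5) do Left; now <A|clear|dirty>
6) do Left; now <A|clear|dirty>
7) do Suck; now <A|clear|dirty>
8) do Right; now <B|clear|dirty>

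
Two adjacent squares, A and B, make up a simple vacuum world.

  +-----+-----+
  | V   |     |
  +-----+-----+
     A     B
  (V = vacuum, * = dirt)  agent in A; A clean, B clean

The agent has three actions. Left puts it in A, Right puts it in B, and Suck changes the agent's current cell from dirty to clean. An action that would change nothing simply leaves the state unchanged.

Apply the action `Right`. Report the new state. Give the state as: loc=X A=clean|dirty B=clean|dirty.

start: loc=A A=clean B=clean
Right (#1): loc=B A=clean B=clean

loc=B A=clean B=clean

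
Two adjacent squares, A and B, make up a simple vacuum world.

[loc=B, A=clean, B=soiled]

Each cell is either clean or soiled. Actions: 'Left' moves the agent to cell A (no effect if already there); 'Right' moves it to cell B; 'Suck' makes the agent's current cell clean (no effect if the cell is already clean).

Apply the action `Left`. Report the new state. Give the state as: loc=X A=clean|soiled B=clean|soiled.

loc=A A=clean B=soiled

start: loc=B A=clean B=soiled
Left (#1): loc=A A=clean B=soiled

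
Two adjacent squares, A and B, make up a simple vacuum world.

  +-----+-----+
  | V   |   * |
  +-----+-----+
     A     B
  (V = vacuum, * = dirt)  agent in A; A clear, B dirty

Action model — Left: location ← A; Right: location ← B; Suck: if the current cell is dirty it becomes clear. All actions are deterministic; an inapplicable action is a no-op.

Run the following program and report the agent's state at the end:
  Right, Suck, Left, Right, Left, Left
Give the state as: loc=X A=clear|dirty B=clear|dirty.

loc=A A=clear B=clear

[1] after Right: loc=B A=clear B=dirty
[2] after Suck: loc=B A=clear B=clear
[3] after Left: loc=A A=clear B=clear
[4] after Right: loc=B A=clear B=clear
[5] after Left: loc=A A=clear B=clear
[6] after Left: loc=A A=clear B=clear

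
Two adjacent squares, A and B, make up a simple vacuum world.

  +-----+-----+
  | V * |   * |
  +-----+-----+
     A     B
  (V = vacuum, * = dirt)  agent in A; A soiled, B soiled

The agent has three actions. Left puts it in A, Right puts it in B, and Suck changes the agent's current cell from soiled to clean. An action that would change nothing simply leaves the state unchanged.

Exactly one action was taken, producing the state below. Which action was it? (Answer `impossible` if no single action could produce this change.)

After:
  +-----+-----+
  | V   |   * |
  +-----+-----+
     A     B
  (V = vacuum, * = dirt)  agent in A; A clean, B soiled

Suck

try  Left: (A; A:soiled, B:soiled)
try Right: (B; A:soiled, B:soiled)
try  Suck: (A; A:clean, B:soiled)  ← match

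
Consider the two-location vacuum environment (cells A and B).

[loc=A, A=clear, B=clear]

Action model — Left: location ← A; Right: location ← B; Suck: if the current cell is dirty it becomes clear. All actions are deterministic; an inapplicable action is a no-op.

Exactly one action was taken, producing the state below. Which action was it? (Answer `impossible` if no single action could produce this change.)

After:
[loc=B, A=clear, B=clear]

try  Left: loc=A A=clear B=clear
try Right: loc=B A=clear B=clear  ← match
try  Suck: loc=A A=clear B=clear

Right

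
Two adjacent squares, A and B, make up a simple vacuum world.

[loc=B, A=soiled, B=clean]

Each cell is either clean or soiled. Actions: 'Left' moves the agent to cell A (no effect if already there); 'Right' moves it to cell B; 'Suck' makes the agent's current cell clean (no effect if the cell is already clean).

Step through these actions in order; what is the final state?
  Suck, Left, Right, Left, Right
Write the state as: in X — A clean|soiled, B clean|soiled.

in B — A soiled, B clean

1) do Suck; now in B — A soiled, B clean
2) do Left; now in A — A soiled, B clean
3) do Right; now in B — A soiled, B clean
4) do Left; now in A — A soiled, B clean
5) do Right; now in B — A soiled, B clean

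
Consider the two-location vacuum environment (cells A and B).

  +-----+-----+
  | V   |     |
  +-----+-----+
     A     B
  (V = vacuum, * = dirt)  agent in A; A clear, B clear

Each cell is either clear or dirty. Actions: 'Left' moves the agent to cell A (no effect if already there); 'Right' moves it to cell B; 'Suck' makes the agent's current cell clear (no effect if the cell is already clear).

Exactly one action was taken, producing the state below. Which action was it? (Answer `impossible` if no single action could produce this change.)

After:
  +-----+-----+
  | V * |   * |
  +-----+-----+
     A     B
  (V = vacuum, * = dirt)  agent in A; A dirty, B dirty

impossible

try  Left: (A; A:clear, B:clear)
try Right: (B; A:clear, B:clear)
try  Suck: (A; A:clear, B:clear)
no single action produces the after-state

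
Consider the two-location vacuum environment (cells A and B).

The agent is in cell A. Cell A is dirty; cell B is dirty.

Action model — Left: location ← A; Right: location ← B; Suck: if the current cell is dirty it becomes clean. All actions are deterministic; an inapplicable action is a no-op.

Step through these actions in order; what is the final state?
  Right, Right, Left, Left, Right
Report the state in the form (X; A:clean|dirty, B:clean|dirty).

[1] after Right: (B; A:dirty, B:dirty)
[2] after Right: (B; A:dirty, B:dirty)
[3] after Left: (A; A:dirty, B:dirty)
[4] after Left: (A; A:dirty, B:dirty)
[5] after Right: (B; A:dirty, B:dirty)

(B; A:dirty, B:dirty)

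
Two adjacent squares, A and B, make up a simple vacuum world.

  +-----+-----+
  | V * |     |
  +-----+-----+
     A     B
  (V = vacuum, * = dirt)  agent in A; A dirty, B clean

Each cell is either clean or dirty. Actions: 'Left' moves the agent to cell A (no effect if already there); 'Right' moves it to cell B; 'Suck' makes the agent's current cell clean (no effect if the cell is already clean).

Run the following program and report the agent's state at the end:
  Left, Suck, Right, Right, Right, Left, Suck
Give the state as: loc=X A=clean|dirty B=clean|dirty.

loc=A A=clean B=clean

1. Left → loc=A A=dirty B=clean
2. Suck → loc=A A=clean B=clean
3. Right → loc=B A=clean B=clean
4. Right → loc=B A=clean B=clean
5. Right → loc=B A=clean B=clean
6. Left → loc=A A=clean B=clean
7. Suck → loc=A A=clean B=clean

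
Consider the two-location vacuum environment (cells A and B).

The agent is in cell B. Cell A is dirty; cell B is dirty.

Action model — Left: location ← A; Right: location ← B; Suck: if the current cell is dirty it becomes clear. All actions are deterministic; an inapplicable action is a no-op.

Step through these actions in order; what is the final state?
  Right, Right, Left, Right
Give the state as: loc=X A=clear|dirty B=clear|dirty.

loc=B A=dirty B=dirty

step 1/4 (Right): loc=B A=dirty B=dirty
step 2/4 (Right): loc=B A=dirty B=dirty
step 3/4 (Left): loc=A A=dirty B=dirty
step 4/4 (Right): loc=B A=dirty B=dirty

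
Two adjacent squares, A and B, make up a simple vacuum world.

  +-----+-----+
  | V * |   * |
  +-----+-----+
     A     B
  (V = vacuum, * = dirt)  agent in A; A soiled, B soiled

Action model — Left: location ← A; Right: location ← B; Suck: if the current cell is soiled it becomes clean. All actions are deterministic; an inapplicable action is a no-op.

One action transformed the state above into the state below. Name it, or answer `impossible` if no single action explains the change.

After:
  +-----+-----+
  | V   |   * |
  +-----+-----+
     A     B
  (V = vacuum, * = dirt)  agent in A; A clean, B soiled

try  Left: <A|soiled|soiled>
try Right: <B|soiled|soiled>
try  Suck: <A|clean|soiled>  ← match

Suck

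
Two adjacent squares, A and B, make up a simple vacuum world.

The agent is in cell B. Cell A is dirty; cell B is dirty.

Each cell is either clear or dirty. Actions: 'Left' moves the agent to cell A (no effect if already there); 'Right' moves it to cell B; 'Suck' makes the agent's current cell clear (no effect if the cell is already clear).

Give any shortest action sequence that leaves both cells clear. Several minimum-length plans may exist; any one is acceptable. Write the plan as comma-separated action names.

Suck, Left, Suck

1. Suck → <B|dirty|clear>
2. Left → <A|dirty|clear>
3. Suck → <A|clear|clear>
min 3: Suck B + move + Suck A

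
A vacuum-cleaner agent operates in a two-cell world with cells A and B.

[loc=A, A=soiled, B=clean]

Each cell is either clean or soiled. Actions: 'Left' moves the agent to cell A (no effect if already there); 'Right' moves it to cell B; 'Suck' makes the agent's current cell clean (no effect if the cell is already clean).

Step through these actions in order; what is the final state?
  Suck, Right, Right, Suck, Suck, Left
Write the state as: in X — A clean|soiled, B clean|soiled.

in A — A clean, B clean

1. Suck → in A — A clean, B clean
2. Right → in B — A clean, B clean
3. Right → in B — A clean, B clean
4. Suck → in B — A clean, B clean
5. Suck → in B — A clean, B clean
6. Left → in A — A clean, B clean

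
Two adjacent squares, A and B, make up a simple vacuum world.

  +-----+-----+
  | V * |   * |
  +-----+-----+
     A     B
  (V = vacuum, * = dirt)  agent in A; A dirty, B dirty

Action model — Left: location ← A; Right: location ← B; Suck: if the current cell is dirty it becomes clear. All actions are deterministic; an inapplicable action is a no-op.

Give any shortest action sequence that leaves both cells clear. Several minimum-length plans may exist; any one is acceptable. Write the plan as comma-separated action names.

Suck (#1): (A; A:clear, B:dirty)
Right (#2): (B; A:clear, B:dirty)
Suck (#3): (B; A:clear, B:clear)
min 3: Suck A + move + Suck B

Suck, Right, Suck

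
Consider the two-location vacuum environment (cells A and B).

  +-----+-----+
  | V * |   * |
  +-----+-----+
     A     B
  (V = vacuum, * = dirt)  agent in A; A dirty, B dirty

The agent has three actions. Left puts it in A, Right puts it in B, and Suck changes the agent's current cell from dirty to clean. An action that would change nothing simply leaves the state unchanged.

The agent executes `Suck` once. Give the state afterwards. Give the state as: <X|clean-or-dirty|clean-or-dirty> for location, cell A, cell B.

<A|clean|dirty>

start: <A|dirty|dirty>
step 1/1 (Suck): <A|clean|dirty>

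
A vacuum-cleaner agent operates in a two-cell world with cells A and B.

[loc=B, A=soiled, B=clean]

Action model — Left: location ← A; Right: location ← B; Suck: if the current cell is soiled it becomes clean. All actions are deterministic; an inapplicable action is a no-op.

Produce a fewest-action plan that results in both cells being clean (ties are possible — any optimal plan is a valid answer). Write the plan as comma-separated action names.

1. Left → in A — A soiled, B clean
2. Suck → in A — A clean, B clean
min 2: go A then Suck

Left, Suck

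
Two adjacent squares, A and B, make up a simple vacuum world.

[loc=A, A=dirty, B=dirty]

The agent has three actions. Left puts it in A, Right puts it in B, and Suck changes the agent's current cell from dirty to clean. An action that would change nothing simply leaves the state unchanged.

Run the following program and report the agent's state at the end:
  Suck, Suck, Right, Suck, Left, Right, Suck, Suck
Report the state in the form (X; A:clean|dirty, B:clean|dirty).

(B; A:clean, B:clean)

Suck (#1): (A; A:clean, B:dirty)
Suck (#2): (A; A:clean, B:dirty)
Right (#3): (B; A:clean, B:dirty)
Suck (#4): (B; A:clean, B:clean)
Left (#5): (A; A:clean, B:clean)
Right (#6): (B; A:clean, B:clean)
Suck (#7): (B; A:clean, B:clean)
Suck (#8): (B; A:clean, B:clean)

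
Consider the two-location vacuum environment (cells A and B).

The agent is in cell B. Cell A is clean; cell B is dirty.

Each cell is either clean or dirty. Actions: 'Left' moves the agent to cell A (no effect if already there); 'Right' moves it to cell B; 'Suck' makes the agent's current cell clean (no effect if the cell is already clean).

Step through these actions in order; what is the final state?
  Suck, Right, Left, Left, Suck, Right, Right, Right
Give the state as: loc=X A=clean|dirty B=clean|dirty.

1) do Suck; now loc=B A=clean B=clean
2) do Right; now loc=B A=clean B=clean
3) do Left; now loc=A A=clean B=clean
4) do Left; now loc=A A=clean B=clean
5) do Suck; now loc=A A=clean B=clean
6) do Right; now loc=B A=clean B=clean
7) do Right; now loc=B A=clean B=clean
8) do Right; now loc=B A=clean B=clean

loc=B A=clean B=clean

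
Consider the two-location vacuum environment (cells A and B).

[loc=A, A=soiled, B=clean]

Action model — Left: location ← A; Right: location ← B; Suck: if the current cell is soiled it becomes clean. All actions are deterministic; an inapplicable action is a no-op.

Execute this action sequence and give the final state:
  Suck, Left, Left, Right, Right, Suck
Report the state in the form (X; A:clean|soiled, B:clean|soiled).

(B; A:clean, B:clean)

[1] after Suck: (A; A:clean, B:clean)
[2] after Left: (A; A:clean, B:clean)
[3] after Left: (A; A:clean, B:clean)
[4] after Right: (B; A:clean, B:clean)
[5] after Right: (B; A:clean, B:clean)
[6] after Suck: (B; A:clean, B:clean)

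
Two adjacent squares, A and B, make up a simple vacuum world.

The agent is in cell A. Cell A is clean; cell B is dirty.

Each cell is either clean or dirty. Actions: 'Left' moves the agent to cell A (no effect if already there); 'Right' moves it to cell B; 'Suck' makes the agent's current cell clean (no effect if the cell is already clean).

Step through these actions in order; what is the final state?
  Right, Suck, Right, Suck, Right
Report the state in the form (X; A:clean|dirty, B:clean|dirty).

1. Right → (B; A:clean, B:dirty)
2. Suck → (B; A:clean, B:clean)
3. Right → (B; A:clean, B:clean)
4. Suck → (B; A:clean, B:clean)
5. Right → (B; A:clean, B:clean)

(B; A:clean, B:clean)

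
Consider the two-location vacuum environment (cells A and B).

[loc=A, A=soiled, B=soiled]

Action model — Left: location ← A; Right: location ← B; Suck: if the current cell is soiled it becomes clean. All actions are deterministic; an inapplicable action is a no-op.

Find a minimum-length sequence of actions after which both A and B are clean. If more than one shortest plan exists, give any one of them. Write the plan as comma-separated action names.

step 1/3 (Suck): in A — A clean, B soiled
step 2/3 (Right): in B — A clean, B soiled
step 3/3 (Suck): in B — A clean, B clean
min 3: Suck A + move + Suck B

Suck, Right, Suck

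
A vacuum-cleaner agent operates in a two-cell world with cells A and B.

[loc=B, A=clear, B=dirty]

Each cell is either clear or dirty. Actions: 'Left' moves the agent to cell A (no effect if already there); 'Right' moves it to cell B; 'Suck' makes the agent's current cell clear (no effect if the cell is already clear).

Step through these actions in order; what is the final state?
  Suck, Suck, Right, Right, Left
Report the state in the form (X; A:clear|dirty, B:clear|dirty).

(A; A:clear, B:clear)

1) do Suck; now (B; A:clear, B:clear)
2) do Suck; now (B; A:clear, B:clear)
3) do Right; now (B; A:clear, B:clear)
4) do Right; now (B; A:clear, B:clear)
5) do Left; now (A; A:clear, B:clear)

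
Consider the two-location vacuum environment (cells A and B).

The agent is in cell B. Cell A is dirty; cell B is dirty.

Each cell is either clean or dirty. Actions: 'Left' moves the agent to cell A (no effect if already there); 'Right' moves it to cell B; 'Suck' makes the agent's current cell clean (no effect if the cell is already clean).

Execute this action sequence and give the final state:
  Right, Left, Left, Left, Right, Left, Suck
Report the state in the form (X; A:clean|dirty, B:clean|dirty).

(A; A:clean, B:dirty)

[1] after Right: (B; A:dirty, B:dirty)
[2] after Left: (A; A:dirty, B:dirty)
[3] after Left: (A; A:dirty, B:dirty)
[4] after Left: (A; A:dirty, B:dirty)
[5] after Right: (B; A:dirty, B:dirty)
[6] after Left: (A; A:dirty, B:dirty)
[7] after Suck: (A; A:clean, B:dirty)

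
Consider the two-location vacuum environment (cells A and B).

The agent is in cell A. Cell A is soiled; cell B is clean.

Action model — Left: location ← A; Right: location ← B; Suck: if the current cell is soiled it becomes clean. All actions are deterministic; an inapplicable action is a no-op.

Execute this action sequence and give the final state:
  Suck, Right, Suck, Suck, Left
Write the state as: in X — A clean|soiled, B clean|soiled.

[1] after Suck: in A — A clean, B clean
[2] after Right: in B — A clean, B clean
[3] after Suck: in B — A clean, B clean
[4] after Suck: in B — A clean, B clean
[5] after Left: in A — A clean, B clean

in A — A clean, B clean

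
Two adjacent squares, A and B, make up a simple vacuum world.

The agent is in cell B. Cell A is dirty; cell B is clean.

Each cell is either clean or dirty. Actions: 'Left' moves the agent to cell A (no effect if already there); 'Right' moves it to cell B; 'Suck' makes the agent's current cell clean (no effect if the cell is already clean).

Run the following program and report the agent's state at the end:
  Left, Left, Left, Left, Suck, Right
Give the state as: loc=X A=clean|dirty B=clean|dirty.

step 1/6 (Left): loc=A A=dirty B=clean
step 2/6 (Left): loc=A A=dirty B=clean
step 3/6 (Left): loc=A A=dirty B=clean
step 4/6 (Left): loc=A A=dirty B=clean
step 5/6 (Suck): loc=A A=clean B=clean
step 6/6 (Right): loc=B A=clean B=clean

loc=B A=clean B=clean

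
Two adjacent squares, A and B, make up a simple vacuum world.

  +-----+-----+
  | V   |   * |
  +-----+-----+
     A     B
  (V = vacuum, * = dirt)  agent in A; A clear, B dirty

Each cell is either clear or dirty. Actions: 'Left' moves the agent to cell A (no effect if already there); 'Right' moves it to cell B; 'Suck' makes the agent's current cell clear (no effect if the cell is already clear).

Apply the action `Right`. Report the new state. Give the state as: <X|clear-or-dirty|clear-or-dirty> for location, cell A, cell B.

<B|clear|dirty>

start: <A|clear|dirty>
t=1 Right ⇒ <B|clear|dirty>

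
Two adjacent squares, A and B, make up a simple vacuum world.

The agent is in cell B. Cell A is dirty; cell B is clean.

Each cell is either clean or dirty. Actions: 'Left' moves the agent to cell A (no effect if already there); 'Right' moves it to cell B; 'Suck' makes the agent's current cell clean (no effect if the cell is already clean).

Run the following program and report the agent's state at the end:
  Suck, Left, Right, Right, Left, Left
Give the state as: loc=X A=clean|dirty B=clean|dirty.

1. Suck → loc=B A=dirty B=clean
2. Left → loc=A A=dirty B=clean
3. Right → loc=B A=dirty B=clean
4. Right → loc=B A=dirty B=clean
5. Left → loc=A A=dirty B=clean
6. Left → loc=A A=dirty B=clean

loc=A A=dirty B=clean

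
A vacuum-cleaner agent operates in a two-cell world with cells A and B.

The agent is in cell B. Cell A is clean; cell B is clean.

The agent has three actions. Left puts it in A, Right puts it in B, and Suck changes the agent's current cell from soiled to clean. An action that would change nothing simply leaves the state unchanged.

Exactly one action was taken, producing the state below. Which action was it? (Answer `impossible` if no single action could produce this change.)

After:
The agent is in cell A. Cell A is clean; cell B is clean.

try  Left: (A; A:clean, B:clean)  ← match
try Right: (B; A:clean, B:clean)
try  Suck: (B; A:clean, B:clean)

Left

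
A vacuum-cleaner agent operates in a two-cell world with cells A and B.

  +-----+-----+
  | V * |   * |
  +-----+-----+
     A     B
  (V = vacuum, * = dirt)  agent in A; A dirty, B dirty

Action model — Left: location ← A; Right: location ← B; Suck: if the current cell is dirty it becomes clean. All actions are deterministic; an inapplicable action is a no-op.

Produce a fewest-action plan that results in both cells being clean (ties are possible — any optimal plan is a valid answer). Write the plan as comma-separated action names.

step 1/3 (Suck): in A — A clean, B dirty
step 2/3 (Right): in B — A clean, B dirty
step 3/3 (Suck): in B — A clean, B clean
min 3: Suck A + move + Suck B

Suck, Right, Suck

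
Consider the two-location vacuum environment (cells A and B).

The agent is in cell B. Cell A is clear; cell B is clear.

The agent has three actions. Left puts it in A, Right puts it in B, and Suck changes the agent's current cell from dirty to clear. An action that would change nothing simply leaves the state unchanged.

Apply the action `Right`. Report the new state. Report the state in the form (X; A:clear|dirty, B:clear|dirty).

(B; A:clear, B:clear)

start: (B; A:clear, B:clear)
1. Right → (B; A:clear, B:clear)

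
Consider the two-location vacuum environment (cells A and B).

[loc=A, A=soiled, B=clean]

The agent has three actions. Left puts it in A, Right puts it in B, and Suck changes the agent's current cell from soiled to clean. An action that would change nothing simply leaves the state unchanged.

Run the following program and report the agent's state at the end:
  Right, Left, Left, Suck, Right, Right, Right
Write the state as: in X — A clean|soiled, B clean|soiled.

in B — A clean, B clean

1. Right → in B — A soiled, B clean
2. Left → in A — A soiled, B clean
3. Left → in A — A soiled, B clean
4. Suck → in A — A clean, B clean
5. Right → in B — A clean, B clean
6. Right → in B — A clean, B clean
7. Right → in B — A clean, B clean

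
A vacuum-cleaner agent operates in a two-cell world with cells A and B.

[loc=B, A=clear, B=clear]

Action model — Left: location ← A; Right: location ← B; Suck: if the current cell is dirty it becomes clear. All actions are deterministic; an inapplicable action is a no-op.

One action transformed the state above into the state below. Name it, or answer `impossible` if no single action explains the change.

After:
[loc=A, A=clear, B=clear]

Left

try  Left: loc=A A=clear B=clear  ← match
try Right: loc=B A=clear B=clear
try  Suck: loc=B A=clear B=clear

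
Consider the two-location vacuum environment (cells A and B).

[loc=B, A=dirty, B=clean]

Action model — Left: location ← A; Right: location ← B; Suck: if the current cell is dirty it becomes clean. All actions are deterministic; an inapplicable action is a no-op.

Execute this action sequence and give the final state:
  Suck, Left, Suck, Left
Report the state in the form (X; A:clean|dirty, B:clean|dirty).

t=1 Suck ⇒ (B; A:dirty, B:clean)
t=2 Left ⇒ (A; A:dirty, B:clean)
t=3 Suck ⇒ (A; A:clean, B:clean)
t=4 Left ⇒ (A; A:clean, B:clean)

(A; A:clean, B:clean)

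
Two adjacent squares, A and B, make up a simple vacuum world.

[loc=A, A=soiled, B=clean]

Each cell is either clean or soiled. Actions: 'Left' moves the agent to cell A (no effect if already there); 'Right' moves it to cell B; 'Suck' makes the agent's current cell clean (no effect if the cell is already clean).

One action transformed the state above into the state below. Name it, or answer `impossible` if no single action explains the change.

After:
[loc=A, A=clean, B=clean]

Suck

try  Left: in A — A soiled, B clean
try Right: in B — A soiled, B clean
try  Suck: in A — A clean, B clean  ← match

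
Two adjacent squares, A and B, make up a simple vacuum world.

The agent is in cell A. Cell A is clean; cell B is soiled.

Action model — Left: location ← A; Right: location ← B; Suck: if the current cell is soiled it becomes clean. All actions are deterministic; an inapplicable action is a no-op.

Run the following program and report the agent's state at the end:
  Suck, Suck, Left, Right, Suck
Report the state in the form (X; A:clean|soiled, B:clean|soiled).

1) do Suck; now (A; A:clean, B:soiled)
2) do Suck; now (A; A:clean, B:soiled)
3) do Left; now (A; A:clean, B:soiled)
4) do Right; now (B; A:clean, B:soiled)
5) do Suck; now (B; A:clean, B:clean)

(B; A:clean, B:clean)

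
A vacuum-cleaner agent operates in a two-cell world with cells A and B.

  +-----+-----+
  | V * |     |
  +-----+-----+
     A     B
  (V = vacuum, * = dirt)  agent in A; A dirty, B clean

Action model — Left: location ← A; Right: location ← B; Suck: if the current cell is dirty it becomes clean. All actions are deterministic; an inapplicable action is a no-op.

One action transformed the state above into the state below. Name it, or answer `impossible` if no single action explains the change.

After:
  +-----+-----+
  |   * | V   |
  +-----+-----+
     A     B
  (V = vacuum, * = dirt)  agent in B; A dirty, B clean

try  Left: <A|dirty|clean>
try Right: <B|dirty|clean>  ← match
try  Suck: <A|clean|clean>

Right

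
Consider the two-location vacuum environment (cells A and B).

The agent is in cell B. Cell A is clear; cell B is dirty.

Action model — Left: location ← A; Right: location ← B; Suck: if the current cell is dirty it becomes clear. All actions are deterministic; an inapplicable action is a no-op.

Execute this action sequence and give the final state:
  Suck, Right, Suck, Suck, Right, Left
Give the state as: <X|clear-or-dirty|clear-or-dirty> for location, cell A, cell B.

step 1/6 (Suck): <B|clear|clear>
step 2/6 (Right): <B|clear|clear>
step 3/6 (Suck): <B|clear|clear>
step 4/6 (Suck): <B|clear|clear>
step 5/6 (Right): <B|clear|clear>
step 6/6 (Left): <A|clear|clear>

<A|clear|clear>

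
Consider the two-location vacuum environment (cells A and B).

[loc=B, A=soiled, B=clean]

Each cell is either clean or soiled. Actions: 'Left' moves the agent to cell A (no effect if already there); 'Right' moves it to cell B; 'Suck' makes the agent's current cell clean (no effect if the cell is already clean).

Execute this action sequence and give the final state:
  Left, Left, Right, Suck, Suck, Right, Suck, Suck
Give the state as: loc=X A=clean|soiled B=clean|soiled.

loc=B A=soiled B=clean

[1] after Left: loc=A A=soiled B=clean
[2] after Left: loc=A A=soiled B=clean
[3] after Right: loc=B A=soiled B=clean
[4] after Suck: loc=B A=soiled B=clean
[5] after Suck: loc=B A=soiled B=clean
[6] after Right: loc=B A=soiled B=clean
[7] after Suck: loc=B A=soiled B=clean
[8] after Suck: loc=B A=soiled B=clean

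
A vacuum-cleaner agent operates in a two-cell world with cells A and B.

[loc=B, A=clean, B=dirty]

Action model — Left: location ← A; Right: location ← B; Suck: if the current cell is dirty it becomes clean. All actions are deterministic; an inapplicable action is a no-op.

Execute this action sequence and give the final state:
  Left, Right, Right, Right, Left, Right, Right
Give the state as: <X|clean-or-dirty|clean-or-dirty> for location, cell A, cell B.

t=1 Left ⇒ <A|clean|dirty>
t=2 Right ⇒ <B|clean|dirty>
t=3 Right ⇒ <B|clean|dirty>
t=4 Right ⇒ <B|clean|dirty>
t=5 Left ⇒ <A|clean|dirty>
t=6 Right ⇒ <B|clean|dirty>
t=7 Right ⇒ <B|clean|dirty>

<B|clean|dirty>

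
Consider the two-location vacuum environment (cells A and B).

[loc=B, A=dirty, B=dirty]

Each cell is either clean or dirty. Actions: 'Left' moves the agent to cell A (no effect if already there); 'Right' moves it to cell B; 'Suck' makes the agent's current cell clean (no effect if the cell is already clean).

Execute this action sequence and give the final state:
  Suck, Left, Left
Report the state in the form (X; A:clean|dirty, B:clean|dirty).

(A; A:dirty, B:clean)

t=1 Suck ⇒ (B; A:dirty, B:clean)
t=2 Left ⇒ (A; A:dirty, B:clean)
t=3 Left ⇒ (A; A:dirty, B:clean)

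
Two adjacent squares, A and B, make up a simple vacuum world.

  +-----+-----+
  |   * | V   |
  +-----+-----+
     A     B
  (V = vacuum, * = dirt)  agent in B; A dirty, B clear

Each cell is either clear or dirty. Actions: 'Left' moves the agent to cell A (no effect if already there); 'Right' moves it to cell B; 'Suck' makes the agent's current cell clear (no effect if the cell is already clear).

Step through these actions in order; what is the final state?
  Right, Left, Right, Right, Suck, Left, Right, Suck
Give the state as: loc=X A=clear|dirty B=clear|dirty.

loc=B A=dirty B=clear

t=1 Right ⇒ loc=B A=dirty B=clear
t=2 Left ⇒ loc=A A=dirty B=clear
t=3 Right ⇒ loc=B A=dirty B=clear
t=4 Right ⇒ loc=B A=dirty B=clear
t=5 Suck ⇒ loc=B A=dirty B=clear
t=6 Left ⇒ loc=A A=dirty B=clear
t=7 Right ⇒ loc=B A=dirty B=clear
t=8 Suck ⇒ loc=B A=dirty B=clear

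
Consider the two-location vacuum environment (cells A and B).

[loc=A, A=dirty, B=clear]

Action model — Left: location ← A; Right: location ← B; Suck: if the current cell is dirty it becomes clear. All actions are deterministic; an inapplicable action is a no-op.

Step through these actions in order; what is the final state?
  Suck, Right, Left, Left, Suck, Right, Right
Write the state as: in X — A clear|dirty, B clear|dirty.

in B — A clear, B clear

t=1 Suck ⇒ in A — A clear, B clear
t=2 Right ⇒ in B — A clear, B clear
t=3 Left ⇒ in A — A clear, B clear
t=4 Left ⇒ in A — A clear, B clear
t=5 Suck ⇒ in A — A clear, B clear
t=6 Right ⇒ in B — A clear, B clear
t=7 Right ⇒ in B — A clear, B clear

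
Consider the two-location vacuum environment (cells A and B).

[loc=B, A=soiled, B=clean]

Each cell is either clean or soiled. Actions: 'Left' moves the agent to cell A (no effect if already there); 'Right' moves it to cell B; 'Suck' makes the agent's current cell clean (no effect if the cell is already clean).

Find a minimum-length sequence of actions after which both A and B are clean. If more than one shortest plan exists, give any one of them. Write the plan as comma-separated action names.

Left (#1): <A|soiled|clean>
Suck (#2): <A|clean|clean>
min 2: go A then Suck

Left, Suck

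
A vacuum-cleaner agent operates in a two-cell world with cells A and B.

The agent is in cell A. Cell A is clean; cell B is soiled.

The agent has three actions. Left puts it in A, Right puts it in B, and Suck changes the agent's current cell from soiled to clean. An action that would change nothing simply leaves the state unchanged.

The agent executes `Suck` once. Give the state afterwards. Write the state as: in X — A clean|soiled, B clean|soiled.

start: in A — A clean, B soiled
Suck (#1): in A — A clean, B soiled

in A — A clean, B soiled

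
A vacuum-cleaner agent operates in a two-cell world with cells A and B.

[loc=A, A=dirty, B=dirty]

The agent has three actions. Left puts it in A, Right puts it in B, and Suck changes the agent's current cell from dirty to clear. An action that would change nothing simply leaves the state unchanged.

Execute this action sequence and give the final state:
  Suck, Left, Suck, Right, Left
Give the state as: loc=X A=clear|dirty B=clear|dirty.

1) do Suck; now loc=A A=clear B=dirty
2) do Left; now loc=A A=clear B=dirty
3) do Suck; now loc=A A=clear B=dirty
4) do Right; now loc=B A=clear B=dirty
5) do Left; now loc=A A=clear B=dirty

loc=A A=clear B=dirty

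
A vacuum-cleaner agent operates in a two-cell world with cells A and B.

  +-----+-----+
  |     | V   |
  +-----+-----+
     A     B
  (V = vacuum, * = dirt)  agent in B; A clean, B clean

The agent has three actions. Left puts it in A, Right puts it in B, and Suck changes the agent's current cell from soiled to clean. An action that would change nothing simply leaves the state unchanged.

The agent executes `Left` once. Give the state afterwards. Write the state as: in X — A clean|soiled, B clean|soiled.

start: in B — A clean, B clean
1) do Left; now in A — A clean, B clean

in A — A clean, B clean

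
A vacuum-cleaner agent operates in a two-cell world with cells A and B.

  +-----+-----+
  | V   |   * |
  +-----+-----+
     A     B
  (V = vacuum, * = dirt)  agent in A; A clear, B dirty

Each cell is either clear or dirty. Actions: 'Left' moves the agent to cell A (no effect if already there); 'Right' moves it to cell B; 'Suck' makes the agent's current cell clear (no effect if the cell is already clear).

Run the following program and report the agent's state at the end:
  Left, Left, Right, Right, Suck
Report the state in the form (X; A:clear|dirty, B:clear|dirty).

step 1/5 (Left): (A; A:clear, B:dirty)
step 2/5 (Left): (A; A:clear, B:dirty)
step 3/5 (Right): (B; A:clear, B:dirty)
step 4/5 (Right): (B; A:clear, B:dirty)
step 5/5 (Suck): (B; A:clear, B:clear)

(B; A:clear, B:clear)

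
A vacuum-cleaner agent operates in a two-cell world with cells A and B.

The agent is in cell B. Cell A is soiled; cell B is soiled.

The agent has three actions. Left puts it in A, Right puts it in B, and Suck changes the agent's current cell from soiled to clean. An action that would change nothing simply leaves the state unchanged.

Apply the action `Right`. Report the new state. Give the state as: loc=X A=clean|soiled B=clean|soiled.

start: loc=B A=soiled B=soiled
1. Right → loc=B A=soiled B=soiled

loc=B A=soiled B=soiled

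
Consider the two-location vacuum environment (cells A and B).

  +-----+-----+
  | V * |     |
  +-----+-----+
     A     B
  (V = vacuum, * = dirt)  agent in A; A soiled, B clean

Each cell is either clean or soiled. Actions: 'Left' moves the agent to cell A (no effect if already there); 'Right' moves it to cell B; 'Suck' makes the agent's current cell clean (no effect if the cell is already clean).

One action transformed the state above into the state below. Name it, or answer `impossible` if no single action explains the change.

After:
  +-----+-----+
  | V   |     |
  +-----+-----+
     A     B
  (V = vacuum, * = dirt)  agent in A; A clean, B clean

try  Left: <A|soiled|clean>
try Right: <B|soiled|clean>
try  Suck: <A|clean|clean>  ← match

Suck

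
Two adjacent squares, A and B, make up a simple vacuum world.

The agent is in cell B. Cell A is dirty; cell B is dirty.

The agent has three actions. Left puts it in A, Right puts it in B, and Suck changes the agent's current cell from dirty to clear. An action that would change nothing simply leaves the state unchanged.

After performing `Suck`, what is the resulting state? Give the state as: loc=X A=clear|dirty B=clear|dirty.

loc=B A=dirty B=clear

start: loc=B A=dirty B=dirty
[1] after Suck: loc=B A=dirty B=clear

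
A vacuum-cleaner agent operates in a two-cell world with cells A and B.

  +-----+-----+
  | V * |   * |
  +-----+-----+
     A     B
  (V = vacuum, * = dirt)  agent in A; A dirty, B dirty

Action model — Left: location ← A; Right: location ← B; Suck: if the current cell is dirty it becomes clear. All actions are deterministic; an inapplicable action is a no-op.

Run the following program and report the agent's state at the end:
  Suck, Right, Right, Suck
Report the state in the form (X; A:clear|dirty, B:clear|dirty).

1. Suck → (A; A:clear, B:dirty)
2. Right → (B; A:clear, B:dirty)
3. Right → (B; A:clear, B:dirty)
4. Suck → (B; A:clear, B:clear)

(B; A:clear, B:clear)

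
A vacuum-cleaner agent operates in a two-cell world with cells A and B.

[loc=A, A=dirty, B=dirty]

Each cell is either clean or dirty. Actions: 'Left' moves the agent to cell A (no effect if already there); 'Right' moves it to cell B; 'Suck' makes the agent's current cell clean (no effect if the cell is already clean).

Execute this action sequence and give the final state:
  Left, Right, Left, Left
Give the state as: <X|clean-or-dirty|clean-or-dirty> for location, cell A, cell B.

<A|dirty|dirty>

[1] after Left: <A|dirty|dirty>
[2] after Right: <B|dirty|dirty>
[3] after Left: <A|dirty|dirty>
[4] after Left: <A|dirty|dirty>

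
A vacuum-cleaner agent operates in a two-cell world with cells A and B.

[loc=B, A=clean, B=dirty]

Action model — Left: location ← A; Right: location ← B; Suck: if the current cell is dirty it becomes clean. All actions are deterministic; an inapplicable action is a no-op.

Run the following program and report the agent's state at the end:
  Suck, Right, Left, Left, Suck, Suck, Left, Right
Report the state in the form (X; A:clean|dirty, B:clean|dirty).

[1] after Suck: (B; A:clean, B:clean)
[2] after Right: (B; A:clean, B:clean)
[3] after Left: (A; A:clean, B:clean)
[4] after Left: (A; A:clean, B:clean)
[5] after Suck: (A; A:clean, B:clean)
[6] after Suck: (A; A:clean, B:clean)
[7] after Left: (A; A:clean, B:clean)
[8] after Right: (B; A:clean, B:clean)

(B; A:clean, B:clean)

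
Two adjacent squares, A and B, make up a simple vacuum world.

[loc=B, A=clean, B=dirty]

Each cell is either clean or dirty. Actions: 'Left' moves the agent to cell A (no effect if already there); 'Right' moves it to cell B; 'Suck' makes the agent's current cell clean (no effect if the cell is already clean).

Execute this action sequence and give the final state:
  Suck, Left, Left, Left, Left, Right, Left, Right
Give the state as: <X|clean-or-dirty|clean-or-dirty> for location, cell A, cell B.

<B|clean|clean>

t=1 Suck ⇒ <B|clean|clean>
t=2 Left ⇒ <A|clean|clean>
t=3 Left ⇒ <A|clean|clean>
t=4 Left ⇒ <A|clean|clean>
t=5 Left ⇒ <A|clean|clean>
t=6 Right ⇒ <B|clean|clean>
t=7 Left ⇒ <A|clean|clean>
t=8 Right ⇒ <B|clean|clean>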